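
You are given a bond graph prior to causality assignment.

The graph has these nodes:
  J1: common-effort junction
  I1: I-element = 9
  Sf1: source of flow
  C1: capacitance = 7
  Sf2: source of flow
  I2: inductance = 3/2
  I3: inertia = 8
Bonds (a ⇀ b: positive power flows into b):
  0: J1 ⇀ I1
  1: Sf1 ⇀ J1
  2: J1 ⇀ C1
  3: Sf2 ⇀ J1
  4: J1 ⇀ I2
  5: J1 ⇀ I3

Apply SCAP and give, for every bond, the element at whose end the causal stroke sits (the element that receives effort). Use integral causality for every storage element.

bond 0 |I1
bond 1 |Sf1
bond 2 |J1
bond 3 |Sf2
bond 4 |I2
bond 5 |I3

b1 stroke at Sf1  (Sf1 (Sf) sets flow on bond)
b3 stroke at Sf2  (Sf2 fixes flow; stroke at Sf2)
b0 stroke at I1  (prefer integral on I1)
b2 stroke at J1  (C1 integral (e out))
b4 stroke at I2  (J1 effort already set via bond 2)
b5 stroke at I3  (0-jn J1 has e-setter on 2)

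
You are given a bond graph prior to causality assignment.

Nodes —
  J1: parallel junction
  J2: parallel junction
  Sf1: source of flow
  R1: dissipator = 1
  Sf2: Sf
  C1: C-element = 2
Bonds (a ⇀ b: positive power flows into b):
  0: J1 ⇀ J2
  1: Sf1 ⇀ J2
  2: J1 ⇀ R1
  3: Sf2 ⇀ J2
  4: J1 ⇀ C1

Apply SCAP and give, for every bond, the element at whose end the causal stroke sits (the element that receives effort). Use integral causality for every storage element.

β1 |Sf1  (source Sf1 imposes f)
β3 |Sf2  (Sf2 (Sf) sets flow on bond)
β0 |J2  (only one effort-in slot at J2)
β4 |J1  (C1 integral (e out))
β2 |R1  (J1 effort already set via bond 4)

#0 stroke→J2
#1 stroke→Sf1
#2 stroke→R1
#3 stroke→Sf2
#4 stroke→J1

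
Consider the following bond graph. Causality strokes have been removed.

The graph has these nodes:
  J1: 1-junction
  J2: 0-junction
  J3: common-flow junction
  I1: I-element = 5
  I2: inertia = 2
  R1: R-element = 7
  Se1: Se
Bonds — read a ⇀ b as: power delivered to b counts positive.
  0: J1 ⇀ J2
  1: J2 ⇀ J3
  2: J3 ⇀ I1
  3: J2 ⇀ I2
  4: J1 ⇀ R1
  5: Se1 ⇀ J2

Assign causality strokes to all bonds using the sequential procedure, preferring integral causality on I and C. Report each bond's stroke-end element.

β5 stroke at J2  (Se1: effort source, stroke at far end)
β0 stroke at J1  (0-jn J2 has e-setter on 5)
β1 stroke at J3  (0-jn J2 has e-setter on 5)
β3 stroke at I2  (common-e at J2 fixed by 5)
β2 stroke at I1  (closing 1-jn rule on J3)
β4 stroke at R1  (J1: last free bond brings flow in)

β0 →J1
β1 →J3
β2 →I1
β3 →I2
β4 →R1
β5 →J2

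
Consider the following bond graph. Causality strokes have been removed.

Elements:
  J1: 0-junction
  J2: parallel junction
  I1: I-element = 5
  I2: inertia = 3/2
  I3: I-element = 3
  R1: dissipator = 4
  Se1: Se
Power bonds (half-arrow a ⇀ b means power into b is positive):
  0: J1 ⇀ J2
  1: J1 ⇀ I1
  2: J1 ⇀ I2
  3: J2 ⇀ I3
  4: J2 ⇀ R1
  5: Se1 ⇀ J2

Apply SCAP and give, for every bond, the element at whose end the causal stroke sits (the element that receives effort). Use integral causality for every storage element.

#0 stroke→J1
#1 stroke→I1
#2 stroke→I2
#3 stroke→I3
#4 stroke→R1
#5 stroke→J2

#5 |J2  (source Se1 imposes e)
#0 |J1  (J2 effort already set via bond 5)
#3 |I3  (J2 effort already set via bond 5)
#4 |R1  (J2: bond 5 brought effort, rest push out)
#1 |I1  (common-e at J1 fixed by 0)
#2 |I2  (0-jn J1 has e-setter on 0)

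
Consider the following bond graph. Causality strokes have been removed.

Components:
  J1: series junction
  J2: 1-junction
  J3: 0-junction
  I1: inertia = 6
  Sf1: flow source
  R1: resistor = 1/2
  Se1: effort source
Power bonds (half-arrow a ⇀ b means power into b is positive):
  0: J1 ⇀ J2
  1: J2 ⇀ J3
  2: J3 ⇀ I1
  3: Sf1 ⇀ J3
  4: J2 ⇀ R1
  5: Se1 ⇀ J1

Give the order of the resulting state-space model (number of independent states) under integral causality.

#3 →Sf1  (Sf1 (Sf) sets flow on bond)
#5 →J1  (source Se1 imposes e)
#0 →J2  (closing 1-jn rule on J1)
#2 →I1  (prefer integral on I1)
#1 →J3  (J3 needs exactly one e-in)
#4 →J2  (J2: bond 1 brought flow, rest push out)

1  (I1 all integral)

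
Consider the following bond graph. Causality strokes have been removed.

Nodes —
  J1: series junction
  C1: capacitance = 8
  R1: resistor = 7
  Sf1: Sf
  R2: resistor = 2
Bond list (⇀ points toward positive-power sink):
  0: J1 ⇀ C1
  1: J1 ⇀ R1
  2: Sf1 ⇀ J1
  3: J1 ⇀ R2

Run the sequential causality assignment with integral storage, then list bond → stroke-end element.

β2 →Sf1  (source Sf1 imposes f)
β0 →J1  (common-f at J1 fixed by 2)
β1 →J1  (common-f at J1 fixed by 2)
β3 →J1  (1-jn J1 has f-setter on 2)

bond 0 →J1
bond 1 →J1
bond 2 →Sf1
bond 3 →J1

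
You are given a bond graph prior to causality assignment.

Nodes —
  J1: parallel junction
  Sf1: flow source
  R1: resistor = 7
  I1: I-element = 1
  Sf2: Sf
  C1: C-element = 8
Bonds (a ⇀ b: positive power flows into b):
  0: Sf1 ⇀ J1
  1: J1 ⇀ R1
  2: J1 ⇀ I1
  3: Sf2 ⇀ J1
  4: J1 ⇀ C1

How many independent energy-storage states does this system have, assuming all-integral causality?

2  (C1, I1 all integral)

β0 stroke at Sf1  (source Sf1 imposes f)
β3 stroke at Sf2  (Sf2: flow source, stroke at near end)
β2 stroke at I1  (I1 integral (f out))
β4 stroke at J1  (C1: C, integral causality)
β1 stroke at R1  (common-e at J1 fixed by 4)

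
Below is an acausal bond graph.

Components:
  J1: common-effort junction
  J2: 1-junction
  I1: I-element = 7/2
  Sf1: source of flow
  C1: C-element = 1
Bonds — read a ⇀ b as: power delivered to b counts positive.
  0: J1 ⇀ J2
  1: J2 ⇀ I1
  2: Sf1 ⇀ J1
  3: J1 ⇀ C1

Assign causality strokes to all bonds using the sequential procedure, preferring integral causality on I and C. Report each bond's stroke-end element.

bond 0 →J2
bond 1 →I1
bond 2 →Sf1
bond 3 →J1

bond 2 |Sf1  (Sf1 (Sf) sets flow on bond)
bond 1 |I1  (I1 integral (f out))
bond 0 |J2  (J2 flow already set via bond 1)
bond 3 |J1  (only one effort-in slot at J1)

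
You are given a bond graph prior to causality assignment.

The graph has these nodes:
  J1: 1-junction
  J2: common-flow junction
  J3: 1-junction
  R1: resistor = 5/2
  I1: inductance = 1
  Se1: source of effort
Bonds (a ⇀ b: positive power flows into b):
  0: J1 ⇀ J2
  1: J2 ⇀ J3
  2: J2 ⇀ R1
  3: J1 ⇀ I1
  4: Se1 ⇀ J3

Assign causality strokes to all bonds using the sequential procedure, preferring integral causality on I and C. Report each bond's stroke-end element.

#0 |J1
#1 |J2
#2 |J2
#3 |I1
#4 |J3

b4 |J3  (source Se1 imposes e)
b1 |J2  (closing 1-jn rule on J3)
b3 |I1  (I1 integral (f out))
b0 |J1  (1-jn J1 has f-setter on 3)
b2 |J2  (J2 flow already set via bond 0)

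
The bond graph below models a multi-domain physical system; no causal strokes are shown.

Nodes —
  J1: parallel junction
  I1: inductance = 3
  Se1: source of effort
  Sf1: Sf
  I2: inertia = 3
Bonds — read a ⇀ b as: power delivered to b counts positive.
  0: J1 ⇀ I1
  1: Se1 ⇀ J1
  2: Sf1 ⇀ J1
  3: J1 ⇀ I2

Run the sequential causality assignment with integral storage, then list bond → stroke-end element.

b0 stroke→I1
b1 stroke→J1
b2 stroke→Sf1
b3 stroke→I2

#1 stroke→J1  (Se1 (Se) sets effort on bond)
#2 stroke→Sf1  (Sf1 (Sf) sets flow on bond)
#0 stroke→I1  (J1 effort already set via bond 1)
#3 stroke→I2  (common-e at J1 fixed by 1)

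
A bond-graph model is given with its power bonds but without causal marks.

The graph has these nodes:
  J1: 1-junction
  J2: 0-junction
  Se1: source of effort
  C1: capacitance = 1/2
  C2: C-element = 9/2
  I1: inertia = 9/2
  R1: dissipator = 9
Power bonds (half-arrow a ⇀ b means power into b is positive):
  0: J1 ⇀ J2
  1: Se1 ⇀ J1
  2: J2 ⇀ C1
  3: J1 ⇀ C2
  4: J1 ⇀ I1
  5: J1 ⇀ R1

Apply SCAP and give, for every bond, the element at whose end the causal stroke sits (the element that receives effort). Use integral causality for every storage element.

b1 |J1  (Se1 (Se) sets effort on bond)
b2 |J2  (prefer integral on C1)
b0 |J1  (common-e at J2 fixed by 2)
b3 |J1  (C2 integral (e out))
b4 |I1  (I1: I, integral causality)
b5 |J1  (common-f at J1 fixed by 4)

β0 |J1
β1 |J1
β2 |J2
β3 |J1
β4 |I1
β5 |J1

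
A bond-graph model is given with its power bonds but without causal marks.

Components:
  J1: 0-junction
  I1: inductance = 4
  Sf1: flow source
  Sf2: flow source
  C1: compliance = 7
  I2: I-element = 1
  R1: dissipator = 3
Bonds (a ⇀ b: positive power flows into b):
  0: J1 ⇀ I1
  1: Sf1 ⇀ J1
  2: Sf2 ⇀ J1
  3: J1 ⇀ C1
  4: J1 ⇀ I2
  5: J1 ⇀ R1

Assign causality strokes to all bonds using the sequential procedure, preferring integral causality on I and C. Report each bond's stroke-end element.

b1 →Sf1  (Sf1 fixes flow; stroke at Sf1)
b2 →Sf2  (Sf2 (Sf) sets flow on bond)
b0 →I1  (prefer integral on I1)
b3 →J1  (C1: C, integral causality)
b4 →I2  (J1: bond 3 brought effort, rest push out)
b5 →R1  (J1 effort already set via bond 3)

bond 0 |I1
bond 1 |Sf1
bond 2 |Sf2
bond 3 |J1
bond 4 |I2
bond 5 |R1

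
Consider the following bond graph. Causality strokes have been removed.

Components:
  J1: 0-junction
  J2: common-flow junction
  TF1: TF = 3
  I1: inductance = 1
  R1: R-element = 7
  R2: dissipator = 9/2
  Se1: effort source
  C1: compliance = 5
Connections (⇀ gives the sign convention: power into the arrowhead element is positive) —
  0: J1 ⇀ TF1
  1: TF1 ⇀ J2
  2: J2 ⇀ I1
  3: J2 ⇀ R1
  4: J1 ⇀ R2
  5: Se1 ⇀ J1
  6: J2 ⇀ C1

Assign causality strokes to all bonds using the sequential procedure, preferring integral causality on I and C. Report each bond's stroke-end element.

β5 stroke at J1  (Se1 (Se) sets effort on bond)
β0 stroke at TF1  (J1 effort already set via bond 5)
β4 stroke at R2  (0-jn J1 has e-setter on 5)
β1 stroke at J2  (TF TF1: opposite of bond 0)
β2 stroke at I1  (I1 integral (f out))
β3 stroke at J2  (common-f at J2 fixed by 2)
β6 stroke at J2  (common-f at J2 fixed by 2)

β0 →TF1
β1 →J2
β2 →I1
β3 →J2
β4 →R2
β5 →J1
β6 →J2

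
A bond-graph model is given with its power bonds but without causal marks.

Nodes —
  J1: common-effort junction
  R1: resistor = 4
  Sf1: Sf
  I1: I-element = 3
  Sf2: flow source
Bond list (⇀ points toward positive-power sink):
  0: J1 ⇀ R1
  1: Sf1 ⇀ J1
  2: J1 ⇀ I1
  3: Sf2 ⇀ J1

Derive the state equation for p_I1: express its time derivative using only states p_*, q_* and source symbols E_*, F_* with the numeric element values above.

β1 stroke at Sf1  (Sf1: flow source, stroke at near end)
β3 stroke at Sf2  (Sf2 fixes flow; stroke at Sf2)
β2 stroke at I1  (I1 integral (f out))
β0 stroke at J1  (J1 needs exactly one e-in)

dp_I1/dt = 4*F_Sf1 + 4*F_Sf2 - 4*p_I1/3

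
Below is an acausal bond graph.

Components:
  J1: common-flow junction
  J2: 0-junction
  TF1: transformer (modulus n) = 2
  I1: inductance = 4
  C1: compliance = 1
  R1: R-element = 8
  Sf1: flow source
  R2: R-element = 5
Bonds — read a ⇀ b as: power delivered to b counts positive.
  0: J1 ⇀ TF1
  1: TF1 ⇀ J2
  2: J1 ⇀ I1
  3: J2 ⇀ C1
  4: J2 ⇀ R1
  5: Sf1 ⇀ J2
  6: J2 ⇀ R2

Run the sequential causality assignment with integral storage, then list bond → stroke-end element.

#0 stroke at J1
#1 stroke at TF1
#2 stroke at I1
#3 stroke at J2
#4 stroke at R1
#5 stroke at Sf1
#6 stroke at R2

b5 stroke→Sf1  (source Sf1 imposes f)
b2 stroke→I1  (prefer integral on I1)
b0 stroke→J1  (common-f at J1 fixed by 2)
b1 stroke→TF1  (TF1: transformer flips bond 0)
b3 stroke→J2  (C1 integral (e out))
b4 stroke→R1  (J2 effort already set via bond 3)
b6 stroke→R2  (common-e at J2 fixed by 3)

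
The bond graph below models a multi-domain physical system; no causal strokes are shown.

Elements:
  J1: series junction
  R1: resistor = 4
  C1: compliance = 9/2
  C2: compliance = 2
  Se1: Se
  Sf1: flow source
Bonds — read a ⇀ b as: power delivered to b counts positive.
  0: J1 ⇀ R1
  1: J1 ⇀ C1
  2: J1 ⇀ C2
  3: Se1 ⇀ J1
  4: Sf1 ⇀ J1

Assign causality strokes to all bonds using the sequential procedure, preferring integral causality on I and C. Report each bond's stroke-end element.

#0 stroke at J1
#1 stroke at J1
#2 stroke at J1
#3 stroke at J1
#4 stroke at Sf1

bond 3 →J1  (Se1 (Se) sets effort on bond)
bond 4 →Sf1  (Sf1 (Sf) sets flow on bond)
bond 0 →J1  (1-jn J1 has f-setter on 4)
bond 1 →J1  (J1 flow already set via bond 4)
bond 2 →J1  (common-f at J1 fixed by 4)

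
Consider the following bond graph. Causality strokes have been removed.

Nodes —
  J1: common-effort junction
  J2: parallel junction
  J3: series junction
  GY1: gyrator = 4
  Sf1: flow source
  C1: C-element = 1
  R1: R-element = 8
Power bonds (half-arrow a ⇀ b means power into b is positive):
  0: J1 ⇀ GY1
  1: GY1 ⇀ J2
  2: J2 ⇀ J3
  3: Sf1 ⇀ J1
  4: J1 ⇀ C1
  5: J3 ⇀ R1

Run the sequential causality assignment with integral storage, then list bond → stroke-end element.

β0 stroke→GY1
β1 stroke→GY1
β2 stroke→J2
β3 stroke→Sf1
β4 stroke→J1
β5 stroke→J3

β3 →Sf1  (source Sf1 imposes f)
β4 →J1  (prefer integral on C1)
β0 →GY1  (J1 effort already set via bond 4)
β1 →GY1  (GY1: gyrator matches bond 0)
β2 →J2  (J2: last free bond brings effort in)
β5 →J3  (J3 flow already set via bond 2)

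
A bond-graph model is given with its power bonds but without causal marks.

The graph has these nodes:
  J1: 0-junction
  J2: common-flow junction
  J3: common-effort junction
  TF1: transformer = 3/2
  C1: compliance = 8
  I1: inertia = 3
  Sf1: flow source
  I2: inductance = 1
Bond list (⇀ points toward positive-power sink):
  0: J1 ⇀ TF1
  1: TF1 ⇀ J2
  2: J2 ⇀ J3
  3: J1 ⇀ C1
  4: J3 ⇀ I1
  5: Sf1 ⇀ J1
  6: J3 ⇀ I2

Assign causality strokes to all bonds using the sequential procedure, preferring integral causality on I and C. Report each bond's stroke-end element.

bond 5 |Sf1  (Sf1 fixes flow; stroke at Sf1)
bond 3 |J1  (prefer integral on C1)
bond 0 |TF1  (common-e at J1 fixed by 3)
bond 1 |J2  (through TF1, causality passes straight; one stroke at TF1)
bond 2 |J3  (closing 1-jn rule on J2)
bond 4 |I1  (J3 effort already set via bond 2)
bond 6 |I2  (0-jn J3 has e-setter on 2)

#0 →TF1
#1 →J2
#2 →J3
#3 →J1
#4 →I1
#5 →Sf1
#6 →I2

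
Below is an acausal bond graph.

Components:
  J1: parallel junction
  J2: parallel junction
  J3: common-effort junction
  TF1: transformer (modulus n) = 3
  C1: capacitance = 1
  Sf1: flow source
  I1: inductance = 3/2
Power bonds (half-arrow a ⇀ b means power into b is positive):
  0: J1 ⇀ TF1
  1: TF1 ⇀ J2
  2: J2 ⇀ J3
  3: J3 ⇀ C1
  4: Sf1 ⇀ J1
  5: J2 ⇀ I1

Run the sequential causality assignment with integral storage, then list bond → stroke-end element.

b4 |Sf1  (source Sf1 imposes f)
b0 |J1  (J1: last free bond brings effort in)
b1 |TF1  (TF TF1: opposite of bond 0)
b3 |J3  (C1 integral (e out))
b2 |J2  (common-e at J3 fixed by 3)
b5 |I1  (common-e at J2 fixed by 2)

#0 stroke→J1
#1 stroke→TF1
#2 stroke→J2
#3 stroke→J3
#4 stroke→Sf1
#5 stroke→I1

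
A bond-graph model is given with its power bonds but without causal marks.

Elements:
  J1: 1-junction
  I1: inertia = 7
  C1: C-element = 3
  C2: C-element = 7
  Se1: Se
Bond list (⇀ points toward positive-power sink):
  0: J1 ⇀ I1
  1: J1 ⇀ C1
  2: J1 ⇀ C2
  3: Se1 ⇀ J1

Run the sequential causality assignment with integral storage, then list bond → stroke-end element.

b3 →J1  (source Se1 imposes e)
b0 →I1  (I1: I, integral causality)
b1 →J1  (common-f at J1 fixed by 0)
b2 →J1  (1-jn J1 has f-setter on 0)

bond 0 →I1
bond 1 →J1
bond 2 →J1
bond 3 →J1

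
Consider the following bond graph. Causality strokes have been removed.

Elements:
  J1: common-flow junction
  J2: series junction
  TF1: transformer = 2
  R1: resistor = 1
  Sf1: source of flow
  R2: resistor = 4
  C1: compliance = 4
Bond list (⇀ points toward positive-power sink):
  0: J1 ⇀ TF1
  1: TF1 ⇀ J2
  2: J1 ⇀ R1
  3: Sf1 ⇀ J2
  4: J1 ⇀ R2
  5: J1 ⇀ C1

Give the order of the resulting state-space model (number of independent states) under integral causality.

bond 3 |Sf1  (Sf1 fixes flow; stroke at Sf1)
bond 1 |J2  (J2: bond 3 brought flow, rest push out)
bond 0 |TF1  (TF1: transformer flips bond 1)
bond 2 |J1  (J1 flow already set via bond 0)
bond 4 |J1  (J1 flow already set via bond 0)
bond 5 |J1  (J1 flow already set via bond 0)

1  (C1 all integral)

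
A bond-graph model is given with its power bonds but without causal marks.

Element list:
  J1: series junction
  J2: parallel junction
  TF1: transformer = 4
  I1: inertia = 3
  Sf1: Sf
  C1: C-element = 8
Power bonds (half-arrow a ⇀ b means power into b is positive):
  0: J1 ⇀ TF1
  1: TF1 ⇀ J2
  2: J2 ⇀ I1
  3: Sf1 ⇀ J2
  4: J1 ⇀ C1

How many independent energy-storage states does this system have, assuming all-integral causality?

β3 stroke at Sf1  (Sf1 fixes flow; stroke at Sf1)
β2 stroke at I1  (I1 outputs flow p/I1)
β1 stroke at J2  (only one effort-in slot at J2)
β0 stroke at TF1  (TF TF1: opposite of bond 1)
β4 stroke at J1  (J1 flow already set via bond 0)

2  (C1, I1 all integral)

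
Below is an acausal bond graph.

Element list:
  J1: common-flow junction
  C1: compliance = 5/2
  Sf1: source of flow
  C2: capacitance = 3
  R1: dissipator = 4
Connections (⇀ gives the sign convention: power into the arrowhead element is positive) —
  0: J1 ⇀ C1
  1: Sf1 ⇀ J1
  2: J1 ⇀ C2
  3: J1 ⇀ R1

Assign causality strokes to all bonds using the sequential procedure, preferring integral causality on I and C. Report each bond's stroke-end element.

b0 →J1
b1 →Sf1
b2 →J1
b3 →J1

bond 1 stroke→Sf1  (Sf1 fixes flow; stroke at Sf1)
bond 0 stroke→J1  (J1 flow already set via bond 1)
bond 2 stroke→J1  (J1 flow already set via bond 1)
bond 3 stroke→J1  (common-f at J1 fixed by 1)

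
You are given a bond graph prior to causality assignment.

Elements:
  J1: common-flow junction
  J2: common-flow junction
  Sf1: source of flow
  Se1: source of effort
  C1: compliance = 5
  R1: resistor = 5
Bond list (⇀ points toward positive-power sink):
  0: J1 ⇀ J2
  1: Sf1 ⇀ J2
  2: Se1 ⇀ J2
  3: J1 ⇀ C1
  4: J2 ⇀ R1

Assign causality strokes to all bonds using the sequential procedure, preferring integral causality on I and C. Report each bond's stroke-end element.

β0 stroke at J2
β1 stroke at Sf1
β2 stroke at J2
β3 stroke at J1
β4 stroke at J2

#1 |Sf1  (source Sf1 imposes f)
#2 |J2  (Se1 fixes effort; stroke away)
#0 |J2  (1-jn J2 has f-setter on 1)
#4 |J2  (1-jn J2 has f-setter on 1)
#3 |J1  (common-f at J1 fixed by 0)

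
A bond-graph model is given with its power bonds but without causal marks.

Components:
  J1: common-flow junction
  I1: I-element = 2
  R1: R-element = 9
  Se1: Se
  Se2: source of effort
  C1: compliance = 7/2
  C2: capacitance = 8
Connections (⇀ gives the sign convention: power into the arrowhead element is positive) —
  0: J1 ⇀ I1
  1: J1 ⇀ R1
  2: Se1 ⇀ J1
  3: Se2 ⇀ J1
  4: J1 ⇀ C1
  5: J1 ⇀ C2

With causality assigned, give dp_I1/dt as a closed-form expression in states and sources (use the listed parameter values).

dp_I1/dt = E_Se1 + E_Se2 - 9*p_I1/2 - 2*q_C1/7 - q_C2/8

β2 |J1  (Se1: effort source, stroke at far end)
β3 |J1  (source Se2 imposes e)
β0 |I1  (I1 outputs flow p/I1)
β1 |J1  (1-jn J1 has f-setter on 0)
β4 |J1  (common-f at J1 fixed by 0)
β5 |J1  (J1 flow already set via bond 0)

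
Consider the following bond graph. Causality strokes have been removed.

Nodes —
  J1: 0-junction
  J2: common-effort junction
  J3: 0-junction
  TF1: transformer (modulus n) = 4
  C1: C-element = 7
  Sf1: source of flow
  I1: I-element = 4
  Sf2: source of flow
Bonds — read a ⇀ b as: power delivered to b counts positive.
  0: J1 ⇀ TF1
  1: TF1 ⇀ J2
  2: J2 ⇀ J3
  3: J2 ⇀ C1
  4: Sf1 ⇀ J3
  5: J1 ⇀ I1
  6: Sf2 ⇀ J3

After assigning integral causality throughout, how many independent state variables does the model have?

bond 4 stroke→Sf1  (source Sf1 imposes f)
bond 6 stroke→Sf2  (Sf2 (Sf) sets flow on bond)
bond 2 stroke→J3  (J3 needs exactly one e-in)
bond 3 stroke→J2  (prefer integral on C1)
bond 1 stroke→TF1  (J2: bond 3 brought effort, rest push out)
bond 0 stroke→J1  (through TF1, causality passes straight; one stroke at TF1)
bond 5 stroke→I1  (0-jn J1 has e-setter on 0)

2  (C1, I1 all integral)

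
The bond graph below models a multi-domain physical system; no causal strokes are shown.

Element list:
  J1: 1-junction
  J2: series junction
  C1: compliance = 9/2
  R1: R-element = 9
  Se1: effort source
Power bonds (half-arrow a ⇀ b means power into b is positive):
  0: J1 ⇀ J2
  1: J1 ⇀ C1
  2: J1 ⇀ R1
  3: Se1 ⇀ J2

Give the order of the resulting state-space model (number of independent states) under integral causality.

1  (C1 all integral)

#3 |J2  (Se1 (Se) sets effort on bond)
#0 |J1  (J2: last free bond brings flow in)
#1 |J1  (C1: C, integral causality)
#2 |R1  (closing 1-jn rule on J1)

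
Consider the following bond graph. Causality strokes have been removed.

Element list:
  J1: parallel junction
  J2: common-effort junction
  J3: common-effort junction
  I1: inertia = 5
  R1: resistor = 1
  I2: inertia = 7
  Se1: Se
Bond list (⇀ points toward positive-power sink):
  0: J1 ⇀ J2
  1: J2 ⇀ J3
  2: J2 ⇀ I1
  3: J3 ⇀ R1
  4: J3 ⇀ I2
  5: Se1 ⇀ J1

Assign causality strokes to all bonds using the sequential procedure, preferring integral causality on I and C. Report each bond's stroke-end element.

b0 stroke→J2
b1 stroke→J3
b2 stroke→I1
b3 stroke→R1
b4 stroke→I2
b5 stroke→J1

β5 |J1  (Se1 fixes effort; stroke away)
β0 |J2  (common-e at J1 fixed by 5)
β1 |J3  (0-jn J2 has e-setter on 0)
β2 |I1  (J2 effort already set via bond 0)
β3 |R1  (J3 effort already set via bond 1)
β4 |I2  (common-e at J3 fixed by 1)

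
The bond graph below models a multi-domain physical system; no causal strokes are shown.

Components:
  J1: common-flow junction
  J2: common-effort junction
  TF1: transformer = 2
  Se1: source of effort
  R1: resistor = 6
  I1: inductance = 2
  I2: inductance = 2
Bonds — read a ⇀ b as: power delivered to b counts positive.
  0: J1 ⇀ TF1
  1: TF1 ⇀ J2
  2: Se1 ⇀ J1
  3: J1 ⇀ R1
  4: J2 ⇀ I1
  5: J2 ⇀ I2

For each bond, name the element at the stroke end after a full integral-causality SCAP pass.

bond 0 stroke→TF1
bond 1 stroke→J2
bond 2 stroke→J1
bond 3 stroke→J1
bond 4 stroke→I1
bond 5 stroke→I2

β2 stroke at J1  (Se1 fixes effort; stroke away)
β4 stroke at I1  (I1: I, integral causality)
β5 stroke at I2  (I2 outputs flow p/I2)
β1 stroke at J2  (J2 needs exactly one e-in)
β0 stroke at TF1  (TF TF1: opposite of bond 1)
β3 stroke at J1  (J1 flow already set via bond 0)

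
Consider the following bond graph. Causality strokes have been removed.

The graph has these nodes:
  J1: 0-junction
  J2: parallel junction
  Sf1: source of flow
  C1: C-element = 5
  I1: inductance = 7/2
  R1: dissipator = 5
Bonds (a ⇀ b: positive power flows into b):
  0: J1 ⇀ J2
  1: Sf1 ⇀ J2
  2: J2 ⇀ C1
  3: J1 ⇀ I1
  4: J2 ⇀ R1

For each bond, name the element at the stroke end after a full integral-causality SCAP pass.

β0 →J1
β1 →Sf1
β2 →J2
β3 →I1
β4 →R1

b1 stroke at Sf1  (Sf1 fixes flow; stroke at Sf1)
b2 stroke at J2  (C1 integral (e out))
b0 stroke at J1  (J2 effort already set via bond 2)
b4 stroke at R1  (J2: bond 2 brought effort, rest push out)
b3 stroke at I1  (common-e at J1 fixed by 0)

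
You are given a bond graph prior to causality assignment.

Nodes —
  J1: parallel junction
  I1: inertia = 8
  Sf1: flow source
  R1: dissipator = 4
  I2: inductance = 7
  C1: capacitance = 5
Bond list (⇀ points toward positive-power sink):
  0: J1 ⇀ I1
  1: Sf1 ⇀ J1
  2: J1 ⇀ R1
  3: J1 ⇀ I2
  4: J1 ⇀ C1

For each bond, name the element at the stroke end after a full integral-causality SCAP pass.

b1 |Sf1  (Sf1 (Sf) sets flow on bond)
b0 |I1  (I1: I, integral causality)
b3 |I2  (I2 integral (f out))
b4 |J1  (C1 outputs effort q/C1)
b2 |R1  (J1 effort already set via bond 4)

b0 |I1
b1 |Sf1
b2 |R1
b3 |I2
b4 |J1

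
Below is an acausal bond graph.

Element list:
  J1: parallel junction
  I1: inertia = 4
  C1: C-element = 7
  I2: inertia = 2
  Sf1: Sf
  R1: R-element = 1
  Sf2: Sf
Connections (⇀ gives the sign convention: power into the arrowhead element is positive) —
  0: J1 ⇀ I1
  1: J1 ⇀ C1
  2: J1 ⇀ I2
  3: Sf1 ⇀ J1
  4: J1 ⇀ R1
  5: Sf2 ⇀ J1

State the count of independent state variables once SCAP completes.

b3 stroke→Sf1  (Sf1 fixes flow; stroke at Sf1)
b5 stroke→Sf2  (Sf2 (Sf) sets flow on bond)
b0 stroke→I1  (I1: I, integral causality)
b1 stroke→J1  (C1 integral (e out))
b2 stroke→I2  (J1 effort already set via bond 1)
b4 stroke→R1  (0-jn J1 has e-setter on 1)

3  (C1, I1, I2 all integral)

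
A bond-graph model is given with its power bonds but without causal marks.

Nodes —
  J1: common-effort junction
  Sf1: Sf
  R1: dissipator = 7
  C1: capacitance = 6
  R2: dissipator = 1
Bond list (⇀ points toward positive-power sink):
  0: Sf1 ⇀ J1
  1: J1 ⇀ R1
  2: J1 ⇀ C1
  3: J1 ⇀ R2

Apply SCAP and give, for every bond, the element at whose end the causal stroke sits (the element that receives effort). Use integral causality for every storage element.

β0 stroke→Sf1  (Sf1 (Sf) sets flow on bond)
β2 stroke→J1  (C1 outputs effort q/C1)
β1 stroke→R1  (common-e at J1 fixed by 2)
β3 stroke→R2  (J1: bond 2 brought effort, rest push out)

β0 stroke→Sf1
β1 stroke→R1
β2 stroke→J1
β3 stroke→R2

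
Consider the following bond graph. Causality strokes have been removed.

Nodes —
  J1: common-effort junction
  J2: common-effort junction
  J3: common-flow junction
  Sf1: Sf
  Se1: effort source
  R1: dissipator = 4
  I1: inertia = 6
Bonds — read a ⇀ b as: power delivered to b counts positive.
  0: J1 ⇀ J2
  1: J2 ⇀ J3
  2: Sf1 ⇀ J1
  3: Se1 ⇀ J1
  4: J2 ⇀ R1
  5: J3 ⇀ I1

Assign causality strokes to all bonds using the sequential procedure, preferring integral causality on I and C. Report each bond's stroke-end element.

β2 →Sf1  (Sf1 (Sf) sets flow on bond)
β3 →J1  (Se1: effort source, stroke at far end)
β0 →J2  (common-e at J1 fixed by 3)
β1 →J3  (J2 effort already set via bond 0)
β4 →R1  (J2 effort already set via bond 0)
β5 →I1  (closing 1-jn rule on J3)

β0 stroke→J2
β1 stroke→J3
β2 stroke→Sf1
β3 stroke→J1
β4 stroke→R1
β5 stroke→I1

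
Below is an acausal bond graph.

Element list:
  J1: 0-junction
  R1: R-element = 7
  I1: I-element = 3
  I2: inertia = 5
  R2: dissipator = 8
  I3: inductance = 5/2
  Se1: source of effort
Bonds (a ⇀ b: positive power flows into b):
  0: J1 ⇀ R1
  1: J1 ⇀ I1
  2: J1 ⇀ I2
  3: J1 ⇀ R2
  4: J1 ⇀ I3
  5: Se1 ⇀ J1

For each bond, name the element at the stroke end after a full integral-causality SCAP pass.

#5 stroke at J1  (Se1 (Se) sets effort on bond)
#0 stroke at R1  (J1: bond 5 brought effort, rest push out)
#1 stroke at I1  (J1: bond 5 brought effort, rest push out)
#2 stroke at I2  (J1: bond 5 brought effort, rest push out)
#3 stroke at R2  (J1 effort already set via bond 5)
#4 stroke at I3  (J1: bond 5 brought effort, rest push out)

b0 |R1
b1 |I1
b2 |I2
b3 |R2
b4 |I3
b5 |J1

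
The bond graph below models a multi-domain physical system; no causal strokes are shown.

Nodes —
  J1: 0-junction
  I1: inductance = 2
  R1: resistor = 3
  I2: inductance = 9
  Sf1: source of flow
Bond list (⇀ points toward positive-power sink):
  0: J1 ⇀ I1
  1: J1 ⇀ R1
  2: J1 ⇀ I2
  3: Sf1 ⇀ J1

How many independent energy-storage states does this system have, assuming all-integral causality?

bond 3 stroke at Sf1  (Sf1 fixes flow; stroke at Sf1)
bond 0 stroke at I1  (I1 outputs flow p/I1)
bond 2 stroke at I2  (I2: I, integral causality)
bond 1 stroke at J1  (only one effort-in slot at J1)

2  (I1, I2 all integral)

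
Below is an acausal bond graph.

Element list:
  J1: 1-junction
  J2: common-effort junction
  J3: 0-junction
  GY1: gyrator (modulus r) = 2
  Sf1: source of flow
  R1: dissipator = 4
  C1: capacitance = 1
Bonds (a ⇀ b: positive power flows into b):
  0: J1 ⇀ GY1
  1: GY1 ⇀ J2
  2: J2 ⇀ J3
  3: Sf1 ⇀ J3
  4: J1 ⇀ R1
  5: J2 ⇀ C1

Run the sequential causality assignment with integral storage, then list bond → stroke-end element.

b3 |Sf1  (Sf1 fixes flow; stroke at Sf1)
b2 |J3  (closing 0-jn rule on J3)
b5 |J2  (prefer integral on C1)
b1 |GY1  (J2: bond 5 brought effort, rest push out)
b0 |GY1  (GY1: gyrator matches bond 1)
b4 |J1  (common-f at J1 fixed by 0)

bond 0 →GY1
bond 1 →GY1
bond 2 →J3
bond 3 →Sf1
bond 4 →J1
bond 5 →J2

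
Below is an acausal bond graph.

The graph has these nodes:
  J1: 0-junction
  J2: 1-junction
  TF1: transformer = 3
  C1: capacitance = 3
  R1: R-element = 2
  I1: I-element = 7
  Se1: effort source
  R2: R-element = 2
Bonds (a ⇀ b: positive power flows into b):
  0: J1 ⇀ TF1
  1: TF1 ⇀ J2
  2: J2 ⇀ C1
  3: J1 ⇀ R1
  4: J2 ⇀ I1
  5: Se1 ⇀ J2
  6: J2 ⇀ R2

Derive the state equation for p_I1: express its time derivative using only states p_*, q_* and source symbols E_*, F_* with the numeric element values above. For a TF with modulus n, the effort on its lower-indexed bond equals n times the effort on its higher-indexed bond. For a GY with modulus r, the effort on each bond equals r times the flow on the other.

bond 5 stroke→J2  (Se1 fixes effort; stroke away)
bond 2 stroke→J2  (C1: C, integral causality)
bond 4 stroke→I1  (I1 integral (f out))
bond 1 stroke→J2  (J2: bond 4 brought flow, rest push out)
bond 6 stroke→J2  (common-f at J2 fixed by 4)
bond 0 stroke→TF1  (TF1: transformer flips bond 1)
bond 3 stroke→J1  (J1: last free bond brings effort in)

dp_I1/dt = E_Se1 - 20*p_I1/63 - q_C1/3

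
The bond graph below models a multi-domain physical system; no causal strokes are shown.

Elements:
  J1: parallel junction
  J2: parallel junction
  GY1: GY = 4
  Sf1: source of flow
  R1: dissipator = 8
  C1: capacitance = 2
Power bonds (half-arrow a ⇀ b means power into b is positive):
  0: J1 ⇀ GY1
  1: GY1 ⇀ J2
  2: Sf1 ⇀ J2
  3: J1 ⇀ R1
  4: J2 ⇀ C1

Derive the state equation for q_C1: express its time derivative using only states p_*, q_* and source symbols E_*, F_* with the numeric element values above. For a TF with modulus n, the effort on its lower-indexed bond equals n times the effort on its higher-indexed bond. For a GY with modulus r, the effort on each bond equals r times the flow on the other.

b2 stroke→Sf1  (Sf1 (Sf) sets flow on bond)
b4 stroke→J2  (C1 outputs effort q/C1)
b1 stroke→GY1  (0-jn J2 has e-setter on 4)
b0 stroke→GY1  (through GY1, causality inverts; strokes same side of GY1)
b3 stroke→J1  (J1: last free bond brings effort in)

dq_C1/dt = F_Sf1 - q_C1/4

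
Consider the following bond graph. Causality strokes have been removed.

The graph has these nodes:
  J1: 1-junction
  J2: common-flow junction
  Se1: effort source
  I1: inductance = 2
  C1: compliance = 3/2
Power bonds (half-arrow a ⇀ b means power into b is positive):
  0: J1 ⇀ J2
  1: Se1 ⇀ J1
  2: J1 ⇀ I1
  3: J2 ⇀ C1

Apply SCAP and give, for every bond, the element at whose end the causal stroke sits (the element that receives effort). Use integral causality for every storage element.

b1 stroke→J1  (Se1: effort source, stroke at far end)
b2 stroke→I1  (prefer integral on I1)
b0 stroke→J1  (J1 flow already set via bond 2)
b3 stroke→J2  (1-jn J2 has f-setter on 0)

#0 stroke at J1
#1 stroke at J1
#2 stroke at I1
#3 stroke at J2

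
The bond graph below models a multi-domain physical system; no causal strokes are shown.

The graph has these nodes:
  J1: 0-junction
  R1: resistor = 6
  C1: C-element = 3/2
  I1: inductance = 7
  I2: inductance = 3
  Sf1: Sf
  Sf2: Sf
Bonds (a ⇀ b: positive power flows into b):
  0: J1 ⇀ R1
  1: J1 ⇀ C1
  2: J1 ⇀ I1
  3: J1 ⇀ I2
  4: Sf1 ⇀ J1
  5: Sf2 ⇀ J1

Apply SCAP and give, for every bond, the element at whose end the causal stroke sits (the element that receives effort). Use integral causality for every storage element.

bond 4 stroke at Sf1  (Sf1 (Sf) sets flow on bond)
bond 5 stroke at Sf2  (Sf2: flow source, stroke at near end)
bond 1 stroke at J1  (prefer integral on C1)
bond 0 stroke at R1  (J1: bond 1 brought effort, rest push out)
bond 2 stroke at I1  (0-jn J1 has e-setter on 1)
bond 3 stroke at I2  (J1 effort already set via bond 1)

b0 |R1
b1 |J1
b2 |I1
b3 |I2
b4 |Sf1
b5 |Sf2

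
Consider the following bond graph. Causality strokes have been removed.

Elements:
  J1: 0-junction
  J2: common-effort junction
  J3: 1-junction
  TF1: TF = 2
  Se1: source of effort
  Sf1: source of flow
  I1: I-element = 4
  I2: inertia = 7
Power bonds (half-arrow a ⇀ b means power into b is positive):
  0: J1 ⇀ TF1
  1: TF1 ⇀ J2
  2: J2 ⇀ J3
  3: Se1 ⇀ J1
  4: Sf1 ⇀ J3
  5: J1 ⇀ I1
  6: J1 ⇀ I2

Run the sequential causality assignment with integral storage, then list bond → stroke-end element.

bond 3 →J1  (source Se1 imposes e)
bond 4 →Sf1  (source Sf1 imposes f)
bond 0 →TF1  (J1: bond 3 brought effort, rest push out)
bond 5 →I1  (J1 effort already set via bond 3)
bond 6 →I2  (J1 effort already set via bond 3)
bond 2 →J3  (1-jn J3 has f-setter on 4)
bond 1 →J2  (through TF1, causality passes straight; one stroke at TF1)

#0 →TF1
#1 →J2
#2 →J3
#3 →J1
#4 →Sf1
#5 →I1
#6 →I2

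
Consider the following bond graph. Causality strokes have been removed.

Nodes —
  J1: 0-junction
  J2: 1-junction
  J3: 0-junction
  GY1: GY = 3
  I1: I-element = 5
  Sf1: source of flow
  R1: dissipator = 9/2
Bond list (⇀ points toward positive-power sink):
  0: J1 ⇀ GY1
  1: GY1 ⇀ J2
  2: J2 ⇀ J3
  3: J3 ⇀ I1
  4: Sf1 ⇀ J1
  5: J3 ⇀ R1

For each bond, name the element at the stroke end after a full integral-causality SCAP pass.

β4 stroke at Sf1  (Sf1 fixes flow; stroke at Sf1)
β0 stroke at J1  (J1 needs exactly one e-in)
β1 stroke at J2  (GY1: gyrator matches bond 0)
β2 stroke at J3  (only one flow-in slot at J2)
β3 stroke at I1  (0-jn J3 has e-setter on 2)
β5 stroke at R1  (J3 effort already set via bond 2)

bond 0 →J1
bond 1 →J2
bond 2 →J3
bond 3 →I1
bond 4 →Sf1
bond 5 →R1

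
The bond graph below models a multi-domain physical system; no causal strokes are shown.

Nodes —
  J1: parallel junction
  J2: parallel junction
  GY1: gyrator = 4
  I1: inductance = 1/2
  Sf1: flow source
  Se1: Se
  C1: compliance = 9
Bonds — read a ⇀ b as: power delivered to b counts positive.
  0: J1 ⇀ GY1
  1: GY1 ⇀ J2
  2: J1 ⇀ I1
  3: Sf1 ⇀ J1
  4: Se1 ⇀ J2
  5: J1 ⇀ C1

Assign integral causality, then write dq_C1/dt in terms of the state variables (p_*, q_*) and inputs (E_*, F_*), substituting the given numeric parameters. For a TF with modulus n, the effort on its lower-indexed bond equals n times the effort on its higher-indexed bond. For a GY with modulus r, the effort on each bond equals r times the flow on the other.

dq_C1/dt = -E_Se1/4 + F_Sf1 - 2*p_I1

bond 3 |Sf1  (Sf1 fixes flow; stroke at Sf1)
bond 4 |J2  (Se1: effort source, stroke at far end)
bond 1 |GY1  (J2: bond 4 brought effort, rest push out)
bond 0 |GY1  (through GY1, causality inverts; strokes same side of GY1)
bond 2 |I1  (I1: I, integral causality)
bond 5 |J1  (only one effort-in slot at J1)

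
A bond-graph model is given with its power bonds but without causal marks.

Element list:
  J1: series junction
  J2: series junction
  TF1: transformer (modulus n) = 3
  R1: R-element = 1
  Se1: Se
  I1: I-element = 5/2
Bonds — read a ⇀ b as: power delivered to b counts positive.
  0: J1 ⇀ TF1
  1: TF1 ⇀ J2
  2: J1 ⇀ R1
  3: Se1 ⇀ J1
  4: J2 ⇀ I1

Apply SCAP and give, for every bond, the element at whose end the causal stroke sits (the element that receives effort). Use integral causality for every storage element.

β0 |TF1
β1 |J2
β2 |J1
β3 |J1
β4 |I1

b3 stroke→J1  (Se1 (Se) sets effort on bond)
b4 stroke→I1  (I1 outputs flow p/I1)
b1 stroke→J2  (J2: bond 4 brought flow, rest push out)
b0 stroke→TF1  (TF TF1: opposite of bond 1)
b2 stroke→J1  (J1: bond 0 brought flow, rest push out)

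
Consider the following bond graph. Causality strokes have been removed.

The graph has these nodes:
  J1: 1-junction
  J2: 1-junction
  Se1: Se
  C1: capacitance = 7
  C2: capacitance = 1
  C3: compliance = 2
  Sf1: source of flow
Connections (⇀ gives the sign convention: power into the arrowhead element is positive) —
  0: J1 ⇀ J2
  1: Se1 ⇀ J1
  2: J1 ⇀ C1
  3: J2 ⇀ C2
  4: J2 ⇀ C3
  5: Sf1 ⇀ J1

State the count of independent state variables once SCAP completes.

β1 |J1  (Se1 (Se) sets effort on bond)
β5 |Sf1  (source Sf1 imposes f)
β0 |J1  (J1 flow already set via bond 5)
β2 |J1  (common-f at J1 fixed by 5)
β3 |J2  (common-f at J2 fixed by 0)
β4 |J2  (J2 flow already set via bond 0)

3  (C1, C2, C3 all integral)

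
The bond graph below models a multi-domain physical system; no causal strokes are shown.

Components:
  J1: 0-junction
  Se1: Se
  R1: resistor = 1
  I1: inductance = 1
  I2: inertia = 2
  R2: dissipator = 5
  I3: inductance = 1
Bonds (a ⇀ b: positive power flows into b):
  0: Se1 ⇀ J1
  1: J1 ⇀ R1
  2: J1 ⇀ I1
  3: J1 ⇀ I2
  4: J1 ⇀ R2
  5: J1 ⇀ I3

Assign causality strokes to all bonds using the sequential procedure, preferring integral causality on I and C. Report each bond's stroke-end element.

b0 stroke→J1
b1 stroke→R1
b2 stroke→I1
b3 stroke→I2
b4 stroke→R2
b5 stroke→I3

b0 stroke→J1  (source Se1 imposes e)
b1 stroke→R1  (J1 effort already set via bond 0)
b2 stroke→I1  (J1: bond 0 brought effort, rest push out)
b3 stroke→I2  (common-e at J1 fixed by 0)
b4 stroke→R2  (common-e at J1 fixed by 0)
b5 stroke→I3  (J1: bond 0 brought effort, rest push out)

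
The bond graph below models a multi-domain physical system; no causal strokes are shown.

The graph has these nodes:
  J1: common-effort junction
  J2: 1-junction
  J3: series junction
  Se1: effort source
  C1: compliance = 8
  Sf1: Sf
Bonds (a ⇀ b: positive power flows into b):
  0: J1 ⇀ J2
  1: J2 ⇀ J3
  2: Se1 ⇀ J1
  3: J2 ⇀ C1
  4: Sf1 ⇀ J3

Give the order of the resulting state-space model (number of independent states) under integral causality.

1  (C1 all integral)

β2 →J1  (Se1 fixes effort; stroke away)
β4 →Sf1  (Sf1: flow source, stroke at near end)
β0 →J2  (J1: bond 2 brought effort, rest push out)
β1 →J3  (common-f at J3 fixed by 4)
β3 →J2  (1-jn J2 has f-setter on 1)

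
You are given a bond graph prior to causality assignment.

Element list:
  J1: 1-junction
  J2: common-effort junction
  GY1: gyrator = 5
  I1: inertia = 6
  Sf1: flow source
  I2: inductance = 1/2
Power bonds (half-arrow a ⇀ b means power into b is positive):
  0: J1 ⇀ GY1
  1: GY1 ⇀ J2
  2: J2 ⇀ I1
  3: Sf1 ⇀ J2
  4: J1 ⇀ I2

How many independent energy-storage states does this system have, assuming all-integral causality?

β3 stroke at Sf1  (Sf1 (Sf) sets flow on bond)
β2 stroke at I1  (I1: I, integral causality)
β1 stroke at J2  (only one effort-in slot at J2)
β0 stroke at J1  (GY1 both-in/both-out from 1)
β4 stroke at I2  (closing 1-jn rule on J1)

2  (I1, I2 all integral)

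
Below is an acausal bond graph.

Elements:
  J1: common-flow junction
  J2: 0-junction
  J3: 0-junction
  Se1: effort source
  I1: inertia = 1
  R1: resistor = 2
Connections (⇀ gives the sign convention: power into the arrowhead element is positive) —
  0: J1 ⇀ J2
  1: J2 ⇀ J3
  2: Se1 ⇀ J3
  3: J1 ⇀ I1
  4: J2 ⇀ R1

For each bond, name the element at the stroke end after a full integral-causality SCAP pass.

b0 stroke→J1
b1 stroke→J2
b2 stroke→J3
b3 stroke→I1
b4 stroke→R1

β2 stroke at J3  (Se1 fixes effort; stroke away)
β1 stroke at J2  (J3: bond 2 brought effort, rest push out)
β0 stroke at J1  (J2 effort already set via bond 1)
β4 stroke at R1  (0-jn J2 has e-setter on 1)
β3 stroke at I1  (only one flow-in slot at J1)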